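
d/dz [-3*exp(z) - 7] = -3*exp(z)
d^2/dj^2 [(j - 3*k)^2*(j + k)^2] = 12*j^2 - 24*j*k - 4*k^2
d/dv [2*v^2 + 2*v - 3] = 4*v + 2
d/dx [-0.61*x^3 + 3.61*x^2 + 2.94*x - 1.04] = -1.83*x^2 + 7.22*x + 2.94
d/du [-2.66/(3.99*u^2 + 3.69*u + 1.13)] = (21.2268*u + 9.8154)/(3.99*u^2 + 3.69*u + 1.13)^2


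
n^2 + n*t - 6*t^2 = (n - 2*t)*(n + 3*t)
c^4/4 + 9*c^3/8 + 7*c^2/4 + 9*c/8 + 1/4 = (c/4 + 1/2)*(c + 1/2)*(c + 1)^2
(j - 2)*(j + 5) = j^2 + 3*j - 10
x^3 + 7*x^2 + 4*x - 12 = (x - 1)*(x + 2)*(x + 6)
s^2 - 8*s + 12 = (s - 6)*(s - 2)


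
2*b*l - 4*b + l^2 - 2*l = (2*b + l)*(l - 2)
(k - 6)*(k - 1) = k^2 - 7*k + 6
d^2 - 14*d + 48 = (d - 8)*(d - 6)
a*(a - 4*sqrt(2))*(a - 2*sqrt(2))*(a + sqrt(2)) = a^4 - 5*sqrt(2)*a^3 + 4*a^2 + 16*sqrt(2)*a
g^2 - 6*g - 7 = (g - 7)*(g + 1)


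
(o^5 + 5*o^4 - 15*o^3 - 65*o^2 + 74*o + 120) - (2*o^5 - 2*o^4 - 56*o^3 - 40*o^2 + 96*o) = -o^5 + 7*o^4 + 41*o^3 - 25*o^2 - 22*o + 120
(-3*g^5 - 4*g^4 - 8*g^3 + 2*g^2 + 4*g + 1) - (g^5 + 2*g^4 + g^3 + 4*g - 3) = -4*g^5 - 6*g^4 - 9*g^3 + 2*g^2 + 4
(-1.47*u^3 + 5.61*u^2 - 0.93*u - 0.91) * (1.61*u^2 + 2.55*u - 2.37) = -2.3667*u^5 + 5.2836*u^4 + 16.2921*u^3 - 17.1323*u^2 - 0.1164*u + 2.1567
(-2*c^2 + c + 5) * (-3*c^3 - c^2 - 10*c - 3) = 6*c^5 - c^4 + 4*c^3 - 9*c^2 - 53*c - 15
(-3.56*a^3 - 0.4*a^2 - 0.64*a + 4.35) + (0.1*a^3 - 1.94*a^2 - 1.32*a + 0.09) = -3.46*a^3 - 2.34*a^2 - 1.96*a + 4.44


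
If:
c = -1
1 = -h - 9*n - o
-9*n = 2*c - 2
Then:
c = -1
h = -o - 5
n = 4/9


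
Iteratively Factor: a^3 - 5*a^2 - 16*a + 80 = (a + 4)*(a^2 - 9*a + 20) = (a - 5)*(a + 4)*(a - 4)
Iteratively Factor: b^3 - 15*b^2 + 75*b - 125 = (b - 5)*(b^2 - 10*b + 25) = (b - 5)^2*(b - 5)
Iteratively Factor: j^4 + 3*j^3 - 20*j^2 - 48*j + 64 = (j - 1)*(j^3 + 4*j^2 - 16*j - 64) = (j - 1)*(j + 4)*(j^2 - 16) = (j - 1)*(j + 4)^2*(j - 4)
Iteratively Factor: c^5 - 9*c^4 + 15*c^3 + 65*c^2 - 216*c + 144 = (c - 4)*(c^4 - 5*c^3 - 5*c^2 + 45*c - 36) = (c - 4)*(c - 1)*(c^3 - 4*c^2 - 9*c + 36) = (c - 4)*(c - 3)*(c - 1)*(c^2 - c - 12) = (c - 4)^2*(c - 3)*(c - 1)*(c + 3)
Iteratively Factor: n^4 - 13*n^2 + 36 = (n + 3)*(n^3 - 3*n^2 - 4*n + 12) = (n - 2)*(n + 3)*(n^2 - n - 6) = (n - 3)*(n - 2)*(n + 3)*(n + 2)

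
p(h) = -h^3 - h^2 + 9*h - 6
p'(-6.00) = -87.00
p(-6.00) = 120.00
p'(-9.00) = -216.00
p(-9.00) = 561.00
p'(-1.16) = 7.28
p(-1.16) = -16.22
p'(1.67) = -2.71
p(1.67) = 1.58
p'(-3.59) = -22.48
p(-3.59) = -4.93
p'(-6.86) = -118.46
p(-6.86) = 208.03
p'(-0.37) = 9.33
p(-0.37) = -9.42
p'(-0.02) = 9.04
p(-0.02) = -6.18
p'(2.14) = -9.02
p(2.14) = -1.12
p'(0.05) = 8.89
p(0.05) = -5.55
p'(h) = -3*h^2 - 2*h + 9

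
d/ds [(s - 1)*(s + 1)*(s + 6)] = 3*s^2 + 12*s - 1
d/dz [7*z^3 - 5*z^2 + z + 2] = 21*z^2 - 10*z + 1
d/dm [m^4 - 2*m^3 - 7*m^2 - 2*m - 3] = 4*m^3 - 6*m^2 - 14*m - 2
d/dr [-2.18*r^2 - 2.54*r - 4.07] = -4.36*r - 2.54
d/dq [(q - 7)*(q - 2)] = 2*q - 9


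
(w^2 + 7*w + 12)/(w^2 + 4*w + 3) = (w + 4)/(w + 1)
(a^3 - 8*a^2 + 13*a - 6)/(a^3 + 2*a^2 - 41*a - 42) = (a^2 - 2*a + 1)/(a^2 + 8*a + 7)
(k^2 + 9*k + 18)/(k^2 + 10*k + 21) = (k + 6)/(k + 7)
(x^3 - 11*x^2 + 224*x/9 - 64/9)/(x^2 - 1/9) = (3*x^2 - 32*x + 64)/(3*x + 1)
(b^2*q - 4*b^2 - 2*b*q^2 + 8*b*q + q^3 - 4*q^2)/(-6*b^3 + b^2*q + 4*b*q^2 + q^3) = (-b*q + 4*b + q^2 - 4*q)/(6*b^2 + 5*b*q + q^2)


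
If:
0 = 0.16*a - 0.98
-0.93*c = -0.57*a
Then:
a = 6.12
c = 3.75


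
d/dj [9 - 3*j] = -3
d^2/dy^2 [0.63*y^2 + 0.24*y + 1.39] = 1.26000000000000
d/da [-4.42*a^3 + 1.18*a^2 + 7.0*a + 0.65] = -13.26*a^2 + 2.36*a + 7.0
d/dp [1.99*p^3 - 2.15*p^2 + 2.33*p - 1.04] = 5.97*p^2 - 4.3*p + 2.33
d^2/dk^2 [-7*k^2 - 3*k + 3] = -14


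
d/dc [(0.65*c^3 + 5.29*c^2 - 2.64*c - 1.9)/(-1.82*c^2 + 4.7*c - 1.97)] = (-1.183*c^4 + 6.11*c^3 + 16.2167*c^2 - 27.7586*c + 14.1308)/(3.3124*c^4 - 17.108*c^3 + 29.2608*c^2 - 18.518*c + 3.8809)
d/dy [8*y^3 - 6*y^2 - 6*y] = 24*y^2 - 12*y - 6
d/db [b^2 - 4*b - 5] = 2*b - 4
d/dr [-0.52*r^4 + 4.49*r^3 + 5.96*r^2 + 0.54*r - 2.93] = -2.08*r^3 + 13.47*r^2 + 11.92*r + 0.54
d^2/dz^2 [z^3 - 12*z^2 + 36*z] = 6*z - 24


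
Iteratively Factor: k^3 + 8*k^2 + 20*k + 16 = (k + 2)*(k^2 + 6*k + 8) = (k + 2)^2*(k + 4)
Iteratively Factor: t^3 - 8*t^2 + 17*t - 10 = (t - 2)*(t^2 - 6*t + 5) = (t - 2)*(t - 1)*(t - 5)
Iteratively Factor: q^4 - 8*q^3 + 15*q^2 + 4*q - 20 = (q + 1)*(q^3 - 9*q^2 + 24*q - 20) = (q - 2)*(q + 1)*(q^2 - 7*q + 10) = (q - 5)*(q - 2)*(q + 1)*(q - 2)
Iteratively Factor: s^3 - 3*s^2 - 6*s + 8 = (s - 1)*(s^2 - 2*s - 8) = (s - 1)*(s + 2)*(s - 4)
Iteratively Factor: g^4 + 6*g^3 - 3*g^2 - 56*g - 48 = (g + 1)*(g^3 + 5*g^2 - 8*g - 48) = (g - 3)*(g + 1)*(g^2 + 8*g + 16) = (g - 3)*(g + 1)*(g + 4)*(g + 4)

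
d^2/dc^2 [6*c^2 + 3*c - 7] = 12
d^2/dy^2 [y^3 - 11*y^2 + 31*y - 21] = 6*y - 22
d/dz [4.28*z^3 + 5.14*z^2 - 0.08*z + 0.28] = 12.84*z^2 + 10.28*z - 0.08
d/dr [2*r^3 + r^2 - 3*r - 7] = 6*r^2 + 2*r - 3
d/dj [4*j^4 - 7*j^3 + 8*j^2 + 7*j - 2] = 16*j^3 - 21*j^2 + 16*j + 7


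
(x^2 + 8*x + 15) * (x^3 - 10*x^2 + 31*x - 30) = x^5 - 2*x^4 - 34*x^3 + 68*x^2 + 225*x - 450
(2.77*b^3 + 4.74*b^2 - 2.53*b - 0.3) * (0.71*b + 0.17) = 1.9667*b^4 + 3.8363*b^3 - 0.9905*b^2 - 0.6431*b - 0.051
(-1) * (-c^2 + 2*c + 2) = c^2 - 2*c - 2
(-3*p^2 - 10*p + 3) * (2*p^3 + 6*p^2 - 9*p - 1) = -6*p^5 - 38*p^4 - 27*p^3 + 111*p^2 - 17*p - 3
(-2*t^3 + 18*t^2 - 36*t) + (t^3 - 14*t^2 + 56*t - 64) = -t^3 + 4*t^2 + 20*t - 64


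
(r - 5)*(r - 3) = r^2 - 8*r + 15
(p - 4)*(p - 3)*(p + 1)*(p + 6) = p^4 - 31*p^2 + 42*p + 72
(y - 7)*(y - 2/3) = y^2 - 23*y/3 + 14/3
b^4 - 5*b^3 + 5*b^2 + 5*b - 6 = (b - 3)*(b - 2)*(b - 1)*(b + 1)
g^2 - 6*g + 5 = (g - 5)*(g - 1)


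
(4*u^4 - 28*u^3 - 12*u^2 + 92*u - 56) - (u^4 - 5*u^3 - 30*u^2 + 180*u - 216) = 3*u^4 - 23*u^3 + 18*u^2 - 88*u + 160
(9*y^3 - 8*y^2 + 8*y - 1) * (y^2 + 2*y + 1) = 9*y^5 + 10*y^4 + y^3 + 7*y^2 + 6*y - 1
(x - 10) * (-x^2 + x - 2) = -x^3 + 11*x^2 - 12*x + 20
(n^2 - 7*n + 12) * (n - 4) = n^3 - 11*n^2 + 40*n - 48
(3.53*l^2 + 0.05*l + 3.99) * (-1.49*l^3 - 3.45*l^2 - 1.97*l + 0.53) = -5.2597*l^5 - 12.253*l^4 - 13.0717*l^3 - 11.9931*l^2 - 7.8338*l + 2.1147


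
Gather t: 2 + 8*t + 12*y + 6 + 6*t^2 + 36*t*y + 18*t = 6*t^2 + t*(36*y + 26) + 12*y + 8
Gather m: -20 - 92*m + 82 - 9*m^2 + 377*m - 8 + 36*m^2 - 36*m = 27*m^2 + 249*m + 54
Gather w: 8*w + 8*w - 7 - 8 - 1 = 16*w - 16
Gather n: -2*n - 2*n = -4*n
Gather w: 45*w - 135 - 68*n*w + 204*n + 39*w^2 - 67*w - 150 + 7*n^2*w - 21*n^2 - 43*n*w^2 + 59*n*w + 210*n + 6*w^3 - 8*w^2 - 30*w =-21*n^2 + 414*n + 6*w^3 + w^2*(31 - 43*n) + w*(7*n^2 - 9*n - 52) - 285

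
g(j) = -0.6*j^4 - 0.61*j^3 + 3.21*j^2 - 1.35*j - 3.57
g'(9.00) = -1841.40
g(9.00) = -4137.00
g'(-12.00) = 3805.29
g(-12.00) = -10912.65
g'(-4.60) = 164.00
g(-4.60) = -138.71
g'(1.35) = -1.92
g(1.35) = -3.04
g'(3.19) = -77.40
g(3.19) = -57.14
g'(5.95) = -533.49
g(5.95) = -778.46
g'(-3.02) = 28.68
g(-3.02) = -3.32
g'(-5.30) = 270.52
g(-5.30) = -288.86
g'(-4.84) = 196.82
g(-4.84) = -181.93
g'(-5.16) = 246.53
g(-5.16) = -252.68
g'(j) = -2.4*j^3 - 1.83*j^2 + 6.42*j - 1.35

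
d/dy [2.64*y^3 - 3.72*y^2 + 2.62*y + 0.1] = 7.92*y^2 - 7.44*y + 2.62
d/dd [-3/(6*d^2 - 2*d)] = 3*(6*d - 1)/(2*d^2*(3*d - 1)^2)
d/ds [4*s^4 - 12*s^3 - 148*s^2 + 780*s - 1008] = 16*s^3 - 36*s^2 - 296*s + 780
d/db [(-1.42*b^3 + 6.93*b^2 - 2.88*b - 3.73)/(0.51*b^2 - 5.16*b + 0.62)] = (-0.7242*b^4 + 14.6544*b^3 - 36.9312*b^2 + 12.3978*b - 21.0324)/(0.2601*b^4 - 5.2632*b^3 + 27.258*b^2 - 6.3984*b + 0.3844)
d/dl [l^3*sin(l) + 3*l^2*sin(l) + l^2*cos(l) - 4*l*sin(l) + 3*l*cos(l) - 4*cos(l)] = l^3*cos(l) + 2*l^2*sin(l) + 3*l^2*cos(l) + 3*l*sin(l) - 2*l*cos(l) + 3*cos(l)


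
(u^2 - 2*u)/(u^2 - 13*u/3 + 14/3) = 3*u/(3*u - 7)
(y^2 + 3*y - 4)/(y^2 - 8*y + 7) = (y + 4)/(y - 7)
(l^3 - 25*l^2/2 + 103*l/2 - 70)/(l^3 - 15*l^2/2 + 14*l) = (l - 5)/l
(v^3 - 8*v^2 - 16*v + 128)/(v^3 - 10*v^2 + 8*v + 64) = (v + 4)/(v + 2)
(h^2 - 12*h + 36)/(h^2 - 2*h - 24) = (h - 6)/(h + 4)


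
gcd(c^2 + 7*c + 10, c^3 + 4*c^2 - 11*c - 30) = c^2 + 7*c + 10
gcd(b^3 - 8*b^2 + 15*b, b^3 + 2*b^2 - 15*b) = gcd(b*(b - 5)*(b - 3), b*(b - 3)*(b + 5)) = b^2 - 3*b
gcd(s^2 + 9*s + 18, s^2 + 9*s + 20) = 1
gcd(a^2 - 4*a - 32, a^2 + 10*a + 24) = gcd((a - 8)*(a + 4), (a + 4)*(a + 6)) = a + 4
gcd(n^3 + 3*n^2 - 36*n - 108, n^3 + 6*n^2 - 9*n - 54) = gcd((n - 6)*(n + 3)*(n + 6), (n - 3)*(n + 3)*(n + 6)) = n^2 + 9*n + 18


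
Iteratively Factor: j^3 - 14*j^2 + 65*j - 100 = (j - 5)*(j^2 - 9*j + 20) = (j - 5)^2*(j - 4)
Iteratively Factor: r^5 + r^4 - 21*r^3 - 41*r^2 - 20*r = (r - 5)*(r^4 + 6*r^3 + 9*r^2 + 4*r) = (r - 5)*(r + 4)*(r^3 + 2*r^2 + r) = r*(r - 5)*(r + 4)*(r^2 + 2*r + 1) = r*(r - 5)*(r + 1)*(r + 4)*(r + 1)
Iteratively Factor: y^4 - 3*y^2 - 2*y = (y + 1)*(y^3 - y^2 - 2*y) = y*(y + 1)*(y^2 - y - 2) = y*(y + 1)^2*(y - 2)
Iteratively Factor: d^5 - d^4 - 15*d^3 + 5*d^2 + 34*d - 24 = (d - 4)*(d^4 + 3*d^3 - 3*d^2 - 7*d + 6) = (d - 4)*(d - 1)*(d^3 + 4*d^2 + d - 6) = (d - 4)*(d - 1)^2*(d^2 + 5*d + 6) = (d - 4)*(d - 1)^2*(d + 2)*(d + 3)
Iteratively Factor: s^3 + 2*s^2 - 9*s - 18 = (s + 2)*(s^2 - 9) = (s + 2)*(s + 3)*(s - 3)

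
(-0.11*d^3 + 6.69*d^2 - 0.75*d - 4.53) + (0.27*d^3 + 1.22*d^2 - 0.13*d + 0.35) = 0.16*d^3 + 7.91*d^2 - 0.88*d - 4.18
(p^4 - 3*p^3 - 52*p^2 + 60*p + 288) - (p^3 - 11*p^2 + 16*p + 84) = p^4 - 4*p^3 - 41*p^2 + 44*p + 204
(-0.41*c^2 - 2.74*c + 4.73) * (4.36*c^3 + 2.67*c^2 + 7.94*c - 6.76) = -1.7876*c^5 - 13.0411*c^4 + 10.0516*c^3 - 6.3549*c^2 + 56.0786*c - 31.9748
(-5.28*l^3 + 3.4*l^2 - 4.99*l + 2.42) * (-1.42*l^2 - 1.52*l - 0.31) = 7.4976*l^5 + 3.1976*l^4 + 3.5546*l^3 + 3.0944*l^2 - 2.1315*l - 0.7502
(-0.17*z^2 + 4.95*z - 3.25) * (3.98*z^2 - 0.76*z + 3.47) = -0.6766*z^4 + 19.8302*z^3 - 17.2869*z^2 + 19.6465*z - 11.2775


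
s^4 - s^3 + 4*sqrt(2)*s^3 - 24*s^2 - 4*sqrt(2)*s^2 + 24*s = s*(s - 1)*(s - 2*sqrt(2))*(s + 6*sqrt(2))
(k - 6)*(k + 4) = k^2 - 2*k - 24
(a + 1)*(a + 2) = a^2 + 3*a + 2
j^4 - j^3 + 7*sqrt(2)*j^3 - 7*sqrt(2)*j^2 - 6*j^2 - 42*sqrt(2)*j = j*(j - 3)*(j + 2)*(j + 7*sqrt(2))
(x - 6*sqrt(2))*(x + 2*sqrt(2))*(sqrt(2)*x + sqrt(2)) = sqrt(2)*x^3 - 8*x^2 + sqrt(2)*x^2 - 24*sqrt(2)*x - 8*x - 24*sqrt(2)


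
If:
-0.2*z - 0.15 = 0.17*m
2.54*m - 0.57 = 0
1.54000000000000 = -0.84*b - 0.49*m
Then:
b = -1.96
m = 0.22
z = -0.94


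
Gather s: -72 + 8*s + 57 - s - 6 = 7*s - 21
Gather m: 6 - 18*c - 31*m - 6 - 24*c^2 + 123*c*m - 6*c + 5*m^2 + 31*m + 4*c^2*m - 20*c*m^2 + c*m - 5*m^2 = -24*c^2 - 20*c*m^2 - 24*c + m*(4*c^2 + 124*c)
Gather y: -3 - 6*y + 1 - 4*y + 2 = -10*y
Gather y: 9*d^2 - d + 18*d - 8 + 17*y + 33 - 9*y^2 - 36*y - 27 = 9*d^2 + 17*d - 9*y^2 - 19*y - 2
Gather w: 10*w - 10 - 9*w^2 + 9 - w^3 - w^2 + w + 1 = -w^3 - 10*w^2 + 11*w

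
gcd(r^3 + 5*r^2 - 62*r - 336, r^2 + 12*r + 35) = r + 7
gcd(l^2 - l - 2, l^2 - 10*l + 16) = l - 2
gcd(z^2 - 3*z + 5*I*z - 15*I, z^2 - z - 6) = z - 3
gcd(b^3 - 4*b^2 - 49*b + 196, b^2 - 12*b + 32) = b - 4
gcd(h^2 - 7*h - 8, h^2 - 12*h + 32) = h - 8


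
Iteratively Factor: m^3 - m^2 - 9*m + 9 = (m - 1)*(m^2 - 9) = (m - 3)*(m - 1)*(m + 3)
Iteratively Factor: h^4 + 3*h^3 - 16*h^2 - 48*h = (h)*(h^3 + 3*h^2 - 16*h - 48) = h*(h - 4)*(h^2 + 7*h + 12) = h*(h - 4)*(h + 3)*(h + 4)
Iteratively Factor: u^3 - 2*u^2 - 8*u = (u + 2)*(u^2 - 4*u) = (u - 4)*(u + 2)*(u)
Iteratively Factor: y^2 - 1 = (y - 1)*(y + 1)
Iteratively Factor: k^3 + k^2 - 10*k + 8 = (k - 2)*(k^2 + 3*k - 4) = (k - 2)*(k - 1)*(k + 4)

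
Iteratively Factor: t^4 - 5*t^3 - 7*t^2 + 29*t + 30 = (t + 2)*(t^3 - 7*t^2 + 7*t + 15) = (t - 3)*(t + 2)*(t^2 - 4*t - 5) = (t - 5)*(t - 3)*(t + 2)*(t + 1)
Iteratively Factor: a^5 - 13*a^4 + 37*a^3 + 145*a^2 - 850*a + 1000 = (a - 5)*(a^4 - 8*a^3 - 3*a^2 + 130*a - 200) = (a - 5)^2*(a^3 - 3*a^2 - 18*a + 40) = (a - 5)^2*(a + 4)*(a^2 - 7*a + 10) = (a - 5)^2*(a - 2)*(a + 4)*(a - 5)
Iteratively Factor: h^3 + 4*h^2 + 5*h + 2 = (h + 2)*(h^2 + 2*h + 1) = (h + 1)*(h + 2)*(h + 1)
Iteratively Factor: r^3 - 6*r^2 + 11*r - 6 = (r - 3)*(r^2 - 3*r + 2) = (r - 3)*(r - 2)*(r - 1)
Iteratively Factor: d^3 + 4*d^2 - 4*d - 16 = (d + 4)*(d^2 - 4) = (d + 2)*(d + 4)*(d - 2)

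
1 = 1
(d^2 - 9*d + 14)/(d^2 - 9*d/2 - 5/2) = 2*(-d^2 + 9*d - 14)/(-2*d^2 + 9*d + 5)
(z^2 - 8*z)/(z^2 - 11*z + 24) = z/(z - 3)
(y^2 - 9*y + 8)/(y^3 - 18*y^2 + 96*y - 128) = (y - 1)/(y^2 - 10*y + 16)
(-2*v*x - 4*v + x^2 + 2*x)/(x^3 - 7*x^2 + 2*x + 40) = (-2*v + x)/(x^2 - 9*x + 20)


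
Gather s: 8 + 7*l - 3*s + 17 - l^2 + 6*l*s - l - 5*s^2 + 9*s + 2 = -l^2 + 6*l - 5*s^2 + s*(6*l + 6) + 27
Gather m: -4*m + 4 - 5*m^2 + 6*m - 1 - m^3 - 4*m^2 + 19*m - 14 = -m^3 - 9*m^2 + 21*m - 11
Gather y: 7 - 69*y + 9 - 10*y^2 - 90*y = -10*y^2 - 159*y + 16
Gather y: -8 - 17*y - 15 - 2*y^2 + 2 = -2*y^2 - 17*y - 21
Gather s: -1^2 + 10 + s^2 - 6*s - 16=s^2 - 6*s - 7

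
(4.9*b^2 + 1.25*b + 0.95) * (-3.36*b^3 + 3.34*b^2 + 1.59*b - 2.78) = -16.464*b^5 + 12.166*b^4 + 8.774*b^3 - 8.4615*b^2 - 1.9645*b - 2.641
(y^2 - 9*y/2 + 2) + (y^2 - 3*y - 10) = 2*y^2 - 15*y/2 - 8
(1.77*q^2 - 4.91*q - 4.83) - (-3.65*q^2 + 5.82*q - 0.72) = 5.42*q^2 - 10.73*q - 4.11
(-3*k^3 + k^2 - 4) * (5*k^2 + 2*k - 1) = -15*k^5 - k^4 + 5*k^3 - 21*k^2 - 8*k + 4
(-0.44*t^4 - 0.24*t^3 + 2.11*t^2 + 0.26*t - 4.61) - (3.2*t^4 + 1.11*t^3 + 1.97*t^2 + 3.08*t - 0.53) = -3.64*t^4 - 1.35*t^3 + 0.14*t^2 - 2.82*t - 4.08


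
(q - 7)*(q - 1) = q^2 - 8*q + 7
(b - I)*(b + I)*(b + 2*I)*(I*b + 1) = I*b^4 - b^3 + 3*I*b^2 - b + 2*I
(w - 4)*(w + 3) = w^2 - w - 12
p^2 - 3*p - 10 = (p - 5)*(p + 2)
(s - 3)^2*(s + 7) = s^3 + s^2 - 33*s + 63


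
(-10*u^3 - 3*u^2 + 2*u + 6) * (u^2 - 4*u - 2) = -10*u^5 + 37*u^4 + 34*u^3 + 4*u^2 - 28*u - 12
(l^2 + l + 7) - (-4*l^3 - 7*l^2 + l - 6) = 4*l^3 + 8*l^2 + 13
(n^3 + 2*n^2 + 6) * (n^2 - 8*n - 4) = n^5 - 6*n^4 - 20*n^3 - 2*n^2 - 48*n - 24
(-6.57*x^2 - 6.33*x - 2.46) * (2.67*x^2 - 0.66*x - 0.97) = -17.5419*x^4 - 12.5649*x^3 + 3.9825*x^2 + 7.7637*x + 2.3862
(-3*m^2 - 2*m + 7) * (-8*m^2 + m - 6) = 24*m^4 + 13*m^3 - 40*m^2 + 19*m - 42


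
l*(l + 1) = l^2 + l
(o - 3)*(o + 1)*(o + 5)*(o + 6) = o^4 + 9*o^3 + 5*o^2 - 93*o - 90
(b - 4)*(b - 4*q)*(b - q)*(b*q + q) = b^4*q - 5*b^3*q^2 - 3*b^3*q + 4*b^2*q^3 + 15*b^2*q^2 - 4*b^2*q - 12*b*q^3 + 20*b*q^2 - 16*q^3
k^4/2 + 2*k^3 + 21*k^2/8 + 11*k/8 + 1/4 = (k/2 + 1/4)*(k + 1/2)*(k + 1)*(k + 2)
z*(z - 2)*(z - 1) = z^3 - 3*z^2 + 2*z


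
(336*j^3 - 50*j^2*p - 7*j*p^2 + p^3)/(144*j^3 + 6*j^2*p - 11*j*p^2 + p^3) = (7*j + p)/(3*j + p)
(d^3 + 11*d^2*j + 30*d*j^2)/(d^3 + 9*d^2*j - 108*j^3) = d*(d + 5*j)/(d^2 + 3*d*j - 18*j^2)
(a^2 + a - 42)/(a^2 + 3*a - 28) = (a - 6)/(a - 4)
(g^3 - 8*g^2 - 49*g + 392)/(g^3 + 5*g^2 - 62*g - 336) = (g - 7)/(g + 6)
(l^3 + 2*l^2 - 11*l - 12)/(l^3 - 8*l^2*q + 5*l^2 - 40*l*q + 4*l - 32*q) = (3 - l)/(-l + 8*q)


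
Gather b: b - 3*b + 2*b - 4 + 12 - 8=0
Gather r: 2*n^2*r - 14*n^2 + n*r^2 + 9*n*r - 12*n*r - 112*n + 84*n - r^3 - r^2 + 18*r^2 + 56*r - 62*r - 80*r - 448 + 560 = -14*n^2 - 28*n - r^3 + r^2*(n + 17) + r*(2*n^2 - 3*n - 86) + 112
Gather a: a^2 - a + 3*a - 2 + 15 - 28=a^2 + 2*a - 15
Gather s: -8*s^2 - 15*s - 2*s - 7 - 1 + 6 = -8*s^2 - 17*s - 2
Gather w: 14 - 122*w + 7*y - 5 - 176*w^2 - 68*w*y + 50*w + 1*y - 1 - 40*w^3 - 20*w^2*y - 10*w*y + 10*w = -40*w^3 + w^2*(-20*y - 176) + w*(-78*y - 62) + 8*y + 8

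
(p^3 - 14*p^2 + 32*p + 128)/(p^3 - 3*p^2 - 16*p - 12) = (p^2 - 16*p + 64)/(p^2 - 5*p - 6)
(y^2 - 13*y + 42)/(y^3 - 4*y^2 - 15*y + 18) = (y - 7)/(y^2 + 2*y - 3)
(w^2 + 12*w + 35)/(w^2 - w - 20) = (w^2 + 12*w + 35)/(w^2 - w - 20)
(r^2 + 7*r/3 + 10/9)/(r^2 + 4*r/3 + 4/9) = (3*r + 5)/(3*r + 2)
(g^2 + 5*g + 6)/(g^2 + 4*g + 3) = (g + 2)/(g + 1)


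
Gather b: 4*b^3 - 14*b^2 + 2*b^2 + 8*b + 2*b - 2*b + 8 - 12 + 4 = 4*b^3 - 12*b^2 + 8*b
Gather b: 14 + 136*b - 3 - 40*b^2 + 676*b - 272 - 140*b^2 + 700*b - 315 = -180*b^2 + 1512*b - 576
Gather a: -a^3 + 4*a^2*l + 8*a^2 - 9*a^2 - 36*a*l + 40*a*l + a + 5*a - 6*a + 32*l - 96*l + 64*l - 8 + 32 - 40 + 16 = -a^3 + a^2*(4*l - 1) + 4*a*l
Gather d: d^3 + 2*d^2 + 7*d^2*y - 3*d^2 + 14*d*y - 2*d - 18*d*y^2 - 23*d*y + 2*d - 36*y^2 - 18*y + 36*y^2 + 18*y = d^3 + d^2*(7*y - 1) + d*(-18*y^2 - 9*y)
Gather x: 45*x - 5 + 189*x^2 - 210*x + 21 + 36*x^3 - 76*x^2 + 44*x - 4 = 36*x^3 + 113*x^2 - 121*x + 12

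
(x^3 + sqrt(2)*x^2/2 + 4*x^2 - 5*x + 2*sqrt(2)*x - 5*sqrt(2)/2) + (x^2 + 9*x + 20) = x^3 + sqrt(2)*x^2/2 + 5*x^2 + 2*sqrt(2)*x + 4*x - 5*sqrt(2)/2 + 20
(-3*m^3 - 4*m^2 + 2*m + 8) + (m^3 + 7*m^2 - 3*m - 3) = -2*m^3 + 3*m^2 - m + 5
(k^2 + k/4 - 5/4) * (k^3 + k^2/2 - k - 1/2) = k^5 + 3*k^4/4 - 17*k^3/8 - 11*k^2/8 + 9*k/8 + 5/8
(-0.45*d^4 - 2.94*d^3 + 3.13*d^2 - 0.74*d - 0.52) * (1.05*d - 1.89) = -0.4725*d^5 - 2.2365*d^4 + 8.8431*d^3 - 6.6927*d^2 + 0.8526*d + 0.9828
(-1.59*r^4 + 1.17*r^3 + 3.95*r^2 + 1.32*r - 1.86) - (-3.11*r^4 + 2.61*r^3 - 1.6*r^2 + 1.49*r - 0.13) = 1.52*r^4 - 1.44*r^3 + 5.55*r^2 - 0.17*r - 1.73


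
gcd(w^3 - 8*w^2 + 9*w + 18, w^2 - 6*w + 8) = 1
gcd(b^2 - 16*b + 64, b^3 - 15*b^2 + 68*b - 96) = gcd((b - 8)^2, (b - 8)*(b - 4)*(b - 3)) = b - 8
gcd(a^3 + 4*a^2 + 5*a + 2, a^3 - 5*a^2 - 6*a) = a + 1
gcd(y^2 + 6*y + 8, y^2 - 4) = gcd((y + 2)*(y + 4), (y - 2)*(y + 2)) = y + 2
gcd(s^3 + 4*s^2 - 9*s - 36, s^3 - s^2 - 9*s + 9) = s^2 - 9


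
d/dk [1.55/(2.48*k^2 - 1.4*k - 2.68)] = (2.17 - 7.688*k)/(-2.48*k^2 + 1.4*k + 2.68)^2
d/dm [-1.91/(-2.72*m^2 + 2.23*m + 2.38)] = (4.2593 - 10.3904*m)/(-2.72*m^2 + 2.23*m + 2.38)^2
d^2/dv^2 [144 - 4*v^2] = -8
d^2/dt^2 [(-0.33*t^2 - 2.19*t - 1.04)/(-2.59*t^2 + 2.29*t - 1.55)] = (33.296004*t^3 + 33.909834*t^2 - 89.760594*t + 19.690028)/(17.373979*t^6 - 46.084647*t^5 + 71.939322*t^4 - 67.168219*t^3 + 43.05249*t^2 - 16.505175*t + 3.723875)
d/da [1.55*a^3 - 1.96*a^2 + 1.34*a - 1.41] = 4.65*a^2 - 3.92*a + 1.34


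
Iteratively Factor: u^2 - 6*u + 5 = (u - 1)*(u - 5)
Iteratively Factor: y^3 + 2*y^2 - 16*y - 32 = (y - 4)*(y^2 + 6*y + 8) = (y - 4)*(y + 2)*(y + 4)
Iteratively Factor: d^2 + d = (d + 1)*(d)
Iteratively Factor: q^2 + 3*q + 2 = (q + 1)*(q + 2)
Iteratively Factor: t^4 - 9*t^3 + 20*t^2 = (t)*(t^3 - 9*t^2 + 20*t) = t*(t - 5)*(t^2 - 4*t) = t^2*(t - 5)*(t - 4)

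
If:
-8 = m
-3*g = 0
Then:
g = 0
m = -8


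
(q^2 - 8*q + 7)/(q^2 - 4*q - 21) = (q - 1)/(q + 3)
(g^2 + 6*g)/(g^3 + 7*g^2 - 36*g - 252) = g/(g^2 + g - 42)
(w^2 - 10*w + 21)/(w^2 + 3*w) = (w^2 - 10*w + 21)/(w*(w + 3))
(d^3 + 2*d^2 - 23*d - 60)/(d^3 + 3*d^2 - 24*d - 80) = (d + 3)/(d + 4)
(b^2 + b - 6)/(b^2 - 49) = (b^2 + b - 6)/(b^2 - 49)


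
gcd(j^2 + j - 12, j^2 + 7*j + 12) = j + 4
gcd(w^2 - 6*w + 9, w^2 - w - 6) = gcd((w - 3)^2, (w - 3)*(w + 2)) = w - 3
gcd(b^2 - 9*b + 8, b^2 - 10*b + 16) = b - 8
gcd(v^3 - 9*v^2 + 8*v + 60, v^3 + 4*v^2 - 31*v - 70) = v^2 - 3*v - 10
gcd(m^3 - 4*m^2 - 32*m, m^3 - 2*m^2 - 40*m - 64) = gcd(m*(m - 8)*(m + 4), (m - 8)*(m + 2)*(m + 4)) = m^2 - 4*m - 32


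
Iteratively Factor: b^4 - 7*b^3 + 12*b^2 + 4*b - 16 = (b - 4)*(b^3 - 3*b^2 + 4) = (b - 4)*(b - 2)*(b^2 - b - 2) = (b - 4)*(b - 2)*(b + 1)*(b - 2)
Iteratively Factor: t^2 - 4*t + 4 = (t - 2)*(t - 2)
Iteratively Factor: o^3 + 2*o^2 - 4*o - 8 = (o + 2)*(o^2 - 4) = (o + 2)^2*(o - 2)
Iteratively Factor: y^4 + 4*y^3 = (y)*(y^3 + 4*y^2) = y^2*(y^2 + 4*y) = y^2*(y + 4)*(y)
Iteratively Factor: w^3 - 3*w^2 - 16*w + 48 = (w - 3)*(w^2 - 16) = (w - 3)*(w + 4)*(w - 4)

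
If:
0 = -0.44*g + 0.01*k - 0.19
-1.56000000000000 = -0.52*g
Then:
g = 3.00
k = 151.00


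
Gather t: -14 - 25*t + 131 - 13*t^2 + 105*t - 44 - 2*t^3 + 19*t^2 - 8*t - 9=-2*t^3 + 6*t^2 + 72*t + 64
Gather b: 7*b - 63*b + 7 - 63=-56*b - 56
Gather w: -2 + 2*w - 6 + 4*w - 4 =6*w - 12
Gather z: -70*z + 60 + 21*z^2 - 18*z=21*z^2 - 88*z + 60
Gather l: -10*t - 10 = -10*t - 10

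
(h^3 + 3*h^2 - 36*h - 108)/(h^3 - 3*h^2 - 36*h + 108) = (h + 3)/(h - 3)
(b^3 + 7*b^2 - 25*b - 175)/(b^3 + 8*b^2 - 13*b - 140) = (b - 5)/(b - 4)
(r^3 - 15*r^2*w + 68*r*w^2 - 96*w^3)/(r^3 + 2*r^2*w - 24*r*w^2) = (r^2 - 11*r*w + 24*w^2)/(r*(r + 6*w))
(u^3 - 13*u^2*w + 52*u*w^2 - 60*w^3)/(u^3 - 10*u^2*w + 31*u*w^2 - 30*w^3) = (u - 6*w)/(u - 3*w)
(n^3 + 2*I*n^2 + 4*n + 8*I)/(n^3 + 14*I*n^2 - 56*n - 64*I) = (n^2 + 4)/(n^2 + 12*I*n - 32)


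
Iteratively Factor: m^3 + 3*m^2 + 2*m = (m + 1)*(m^2 + 2*m) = m*(m + 1)*(m + 2)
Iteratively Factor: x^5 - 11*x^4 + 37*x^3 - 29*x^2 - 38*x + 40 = (x - 2)*(x^4 - 9*x^3 + 19*x^2 + 9*x - 20) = (x - 2)*(x - 1)*(x^3 - 8*x^2 + 11*x + 20) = (x - 2)*(x - 1)*(x + 1)*(x^2 - 9*x + 20) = (x - 5)*(x - 2)*(x - 1)*(x + 1)*(x - 4)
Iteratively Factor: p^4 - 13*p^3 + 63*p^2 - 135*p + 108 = (p - 3)*(p^3 - 10*p^2 + 33*p - 36) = (p - 3)^2*(p^2 - 7*p + 12) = (p - 4)*(p - 3)^2*(p - 3)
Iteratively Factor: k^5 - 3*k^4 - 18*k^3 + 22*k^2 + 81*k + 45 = (k + 1)*(k^4 - 4*k^3 - 14*k^2 + 36*k + 45) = (k - 3)*(k + 1)*(k^3 - k^2 - 17*k - 15) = (k - 3)*(k + 1)^2*(k^2 - 2*k - 15) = (k - 3)*(k + 1)^2*(k + 3)*(k - 5)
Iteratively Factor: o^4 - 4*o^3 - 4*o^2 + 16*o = (o)*(o^3 - 4*o^2 - 4*o + 16) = o*(o - 2)*(o^2 - 2*o - 8) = o*(o - 2)*(o + 2)*(o - 4)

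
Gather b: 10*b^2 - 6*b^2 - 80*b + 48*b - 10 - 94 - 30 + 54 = 4*b^2 - 32*b - 80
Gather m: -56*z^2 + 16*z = -56*z^2 + 16*z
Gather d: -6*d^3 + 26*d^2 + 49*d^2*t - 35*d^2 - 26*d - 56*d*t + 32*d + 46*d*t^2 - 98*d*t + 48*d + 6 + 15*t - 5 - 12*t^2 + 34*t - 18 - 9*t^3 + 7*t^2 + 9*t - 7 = -6*d^3 + d^2*(49*t - 9) + d*(46*t^2 - 154*t + 54) - 9*t^3 - 5*t^2 + 58*t - 24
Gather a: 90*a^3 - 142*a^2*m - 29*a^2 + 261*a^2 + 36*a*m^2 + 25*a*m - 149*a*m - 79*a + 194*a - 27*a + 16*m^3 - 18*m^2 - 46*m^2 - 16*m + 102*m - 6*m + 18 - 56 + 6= 90*a^3 + a^2*(232 - 142*m) + a*(36*m^2 - 124*m + 88) + 16*m^3 - 64*m^2 + 80*m - 32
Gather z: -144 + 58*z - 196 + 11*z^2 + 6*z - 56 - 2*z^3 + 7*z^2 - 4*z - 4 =-2*z^3 + 18*z^2 + 60*z - 400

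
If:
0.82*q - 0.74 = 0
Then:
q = 0.90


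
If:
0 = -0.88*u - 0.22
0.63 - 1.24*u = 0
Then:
No Solution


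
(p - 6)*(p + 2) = p^2 - 4*p - 12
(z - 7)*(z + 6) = z^2 - z - 42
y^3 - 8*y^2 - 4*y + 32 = (y - 8)*(y - 2)*(y + 2)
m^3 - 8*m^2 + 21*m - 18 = (m - 3)^2*(m - 2)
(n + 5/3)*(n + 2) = n^2 + 11*n/3 + 10/3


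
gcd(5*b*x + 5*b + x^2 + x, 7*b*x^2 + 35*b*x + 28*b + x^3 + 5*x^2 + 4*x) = x + 1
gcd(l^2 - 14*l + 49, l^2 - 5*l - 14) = l - 7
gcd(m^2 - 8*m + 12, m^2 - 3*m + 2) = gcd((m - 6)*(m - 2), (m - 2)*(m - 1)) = m - 2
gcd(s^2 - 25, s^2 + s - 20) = s + 5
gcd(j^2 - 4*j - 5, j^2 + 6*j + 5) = j + 1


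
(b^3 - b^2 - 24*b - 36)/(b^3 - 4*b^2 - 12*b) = (b + 3)/b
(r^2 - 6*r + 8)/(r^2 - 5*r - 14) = (-r^2 + 6*r - 8)/(-r^2 + 5*r + 14)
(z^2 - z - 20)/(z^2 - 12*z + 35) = (z + 4)/(z - 7)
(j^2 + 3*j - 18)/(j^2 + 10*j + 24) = (j - 3)/(j + 4)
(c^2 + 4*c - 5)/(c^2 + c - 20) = (c - 1)/(c - 4)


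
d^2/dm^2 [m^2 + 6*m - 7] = 2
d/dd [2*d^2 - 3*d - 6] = 4*d - 3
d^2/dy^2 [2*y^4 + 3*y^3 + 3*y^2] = 24*y^2 + 18*y + 6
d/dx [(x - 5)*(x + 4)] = 2*x - 1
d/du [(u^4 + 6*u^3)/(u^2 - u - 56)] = u^2*(-u*(u + 6)*(2*u - 1) + 2*(-2*u - 9)*(-u^2 + u + 56))/(-u^2 + u + 56)^2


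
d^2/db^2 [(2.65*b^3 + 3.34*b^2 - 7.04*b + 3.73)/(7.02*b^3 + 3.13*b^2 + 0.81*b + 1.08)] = (4.54747350886464e-13*b^7 + 212.738292*b^6 - 2172.014676*b^5 + 922.621752*b^4 + 867.555902*b^3 + 933.17145*b^2 + 48.397662*b - 0.214541999999996)/(345.948408*b^9 + 462.742956*b^8 + 326.074086*b^7 + 297.119629*b^6 + 180.006381*b^5 + 74.749311*b^4 + 41.524569*b^3 + 13.07826*b^2 + 2.834352*b + 1.259712)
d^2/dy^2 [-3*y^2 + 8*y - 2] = -6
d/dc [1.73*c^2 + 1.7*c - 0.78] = 3.46*c + 1.7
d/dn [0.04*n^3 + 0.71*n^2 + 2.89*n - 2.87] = 0.12*n^2 + 1.42*n + 2.89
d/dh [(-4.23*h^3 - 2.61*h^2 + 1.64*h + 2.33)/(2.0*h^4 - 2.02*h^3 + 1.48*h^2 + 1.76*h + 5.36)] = (8.46*h^6 + 10.44*h^5 - 21.3726*h^4 - 26.904*h^3 - 60.9194*h^2 - 34.876*h + 4.6896)/(4.0*h^8 - 8.08*h^7 + 10.0004*h^6 + 1.0608*h^5 + 16.52*h^4 - 16.4448*h^3 + 18.9632*h^2 + 18.8672*h + 28.7296)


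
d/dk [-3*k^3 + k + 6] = 1 - 9*k^2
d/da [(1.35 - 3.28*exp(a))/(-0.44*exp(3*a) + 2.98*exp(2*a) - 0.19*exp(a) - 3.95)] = (-2.8864*exp(3*a) + 11.5564*exp(2*a) - 8.046*exp(a) + 13.2125)*exp(a)/(0.1936*exp(6*a) - 2.6224*exp(5*a) + 9.0476*exp(4*a) + 2.3436*exp(3*a) - 23.5059*exp(2*a) + 1.501*exp(a) + 15.6025)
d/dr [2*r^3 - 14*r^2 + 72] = 2*r*(3*r - 14)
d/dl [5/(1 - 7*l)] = 35/(7*l - 1)^2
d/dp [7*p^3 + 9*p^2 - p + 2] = 21*p^2 + 18*p - 1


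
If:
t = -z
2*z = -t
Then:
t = 0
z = 0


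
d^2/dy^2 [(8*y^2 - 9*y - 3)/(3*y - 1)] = -92/(27*y^3 - 27*y^2 + 9*y - 1)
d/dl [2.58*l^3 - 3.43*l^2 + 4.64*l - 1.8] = 7.74*l^2 - 6.86*l + 4.64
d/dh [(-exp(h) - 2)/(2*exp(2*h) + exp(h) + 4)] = ((exp(h) + 2)*(4*exp(h) + 1) - 2*exp(2*h) - exp(h) - 4)*exp(h)/(2*exp(2*h) + exp(h) + 4)^2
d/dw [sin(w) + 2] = cos(w)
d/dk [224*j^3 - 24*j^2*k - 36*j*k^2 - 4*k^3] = -24*j^2 - 72*j*k - 12*k^2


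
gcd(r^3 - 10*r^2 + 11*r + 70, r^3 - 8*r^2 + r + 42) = r^2 - 5*r - 14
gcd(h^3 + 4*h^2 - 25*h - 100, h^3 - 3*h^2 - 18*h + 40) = h^2 - h - 20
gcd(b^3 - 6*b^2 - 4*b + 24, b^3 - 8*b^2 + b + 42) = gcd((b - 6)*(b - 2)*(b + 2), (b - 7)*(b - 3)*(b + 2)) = b + 2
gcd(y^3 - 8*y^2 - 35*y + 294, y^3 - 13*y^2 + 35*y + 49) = y^2 - 14*y + 49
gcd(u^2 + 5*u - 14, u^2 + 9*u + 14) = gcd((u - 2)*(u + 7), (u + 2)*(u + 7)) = u + 7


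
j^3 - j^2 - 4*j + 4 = (j - 2)*(j - 1)*(j + 2)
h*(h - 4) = h^2 - 4*h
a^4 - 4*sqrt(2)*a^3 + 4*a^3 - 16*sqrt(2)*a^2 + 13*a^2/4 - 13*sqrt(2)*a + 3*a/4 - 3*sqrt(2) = (a + 1/2)^2*(a + 3)*(a - 4*sqrt(2))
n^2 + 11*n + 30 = (n + 5)*(n + 6)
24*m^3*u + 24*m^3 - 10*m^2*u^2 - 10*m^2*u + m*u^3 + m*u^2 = (-6*m + u)*(-4*m + u)*(m*u + m)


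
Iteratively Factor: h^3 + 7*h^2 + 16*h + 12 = (h + 2)*(h^2 + 5*h + 6) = (h + 2)*(h + 3)*(h + 2)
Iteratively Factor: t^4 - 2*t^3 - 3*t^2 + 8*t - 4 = (t - 1)*(t^3 - t^2 - 4*t + 4) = (t - 1)*(t + 2)*(t^2 - 3*t + 2) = (t - 2)*(t - 1)*(t + 2)*(t - 1)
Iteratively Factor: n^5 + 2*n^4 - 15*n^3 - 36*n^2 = (n - 4)*(n^4 + 6*n^3 + 9*n^2) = (n - 4)*(n + 3)*(n^3 + 3*n^2) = n*(n - 4)*(n + 3)*(n^2 + 3*n) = n*(n - 4)*(n + 3)^2*(n)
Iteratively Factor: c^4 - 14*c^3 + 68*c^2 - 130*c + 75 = (c - 5)*(c^3 - 9*c^2 + 23*c - 15) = (c - 5)^2*(c^2 - 4*c + 3) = (c - 5)^2*(c - 1)*(c - 3)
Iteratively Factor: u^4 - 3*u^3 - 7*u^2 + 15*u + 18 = (u - 3)*(u^3 - 7*u - 6) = (u - 3)*(u + 2)*(u^2 - 2*u - 3) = (u - 3)*(u + 1)*(u + 2)*(u - 3)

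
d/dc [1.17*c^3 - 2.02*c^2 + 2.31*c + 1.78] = 3.51*c^2 - 4.04*c + 2.31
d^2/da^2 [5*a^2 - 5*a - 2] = 10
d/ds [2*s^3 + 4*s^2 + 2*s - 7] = 6*s^2 + 8*s + 2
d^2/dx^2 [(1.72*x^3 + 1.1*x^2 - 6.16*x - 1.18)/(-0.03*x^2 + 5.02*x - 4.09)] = (-1.73472347597681e-18*x^5 - 86.58752*x^3 + 212.704368*x^2 - 178.235232*x + 275.333328)/(2.7e-5*x^6 - 0.013554*x^5 + 2.279079*x^4 - 130.201732*x^3 + 310.714437*x^2 - 251.925186*x + 68.417929)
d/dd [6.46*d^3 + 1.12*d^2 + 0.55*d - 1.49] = 19.38*d^2 + 2.24*d + 0.55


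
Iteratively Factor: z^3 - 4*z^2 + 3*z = (z - 1)*(z^2 - 3*z) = (z - 3)*(z - 1)*(z)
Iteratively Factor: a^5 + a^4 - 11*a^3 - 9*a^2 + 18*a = (a + 3)*(a^4 - 2*a^3 - 5*a^2 + 6*a) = (a - 3)*(a + 3)*(a^3 + a^2 - 2*a) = (a - 3)*(a - 1)*(a + 3)*(a^2 + 2*a) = a*(a - 3)*(a - 1)*(a + 3)*(a + 2)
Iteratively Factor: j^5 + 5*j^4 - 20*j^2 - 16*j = (j + 2)*(j^4 + 3*j^3 - 6*j^2 - 8*j) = (j + 2)*(j + 4)*(j^3 - j^2 - 2*j) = (j + 1)*(j + 2)*(j + 4)*(j^2 - 2*j) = (j - 2)*(j + 1)*(j + 2)*(j + 4)*(j)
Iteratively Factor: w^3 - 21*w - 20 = (w + 4)*(w^2 - 4*w - 5) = (w - 5)*(w + 4)*(w + 1)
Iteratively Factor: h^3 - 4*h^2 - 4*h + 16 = (h - 2)*(h^2 - 2*h - 8) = (h - 4)*(h - 2)*(h + 2)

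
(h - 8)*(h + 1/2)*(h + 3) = h^3 - 9*h^2/2 - 53*h/2 - 12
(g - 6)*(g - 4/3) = g^2 - 22*g/3 + 8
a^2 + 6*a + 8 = (a + 2)*(a + 4)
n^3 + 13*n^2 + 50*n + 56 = (n + 2)*(n + 4)*(n + 7)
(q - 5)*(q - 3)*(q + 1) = q^3 - 7*q^2 + 7*q + 15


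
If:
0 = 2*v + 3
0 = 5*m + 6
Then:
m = -6/5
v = -3/2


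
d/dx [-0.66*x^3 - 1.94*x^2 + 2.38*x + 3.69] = -1.98*x^2 - 3.88*x + 2.38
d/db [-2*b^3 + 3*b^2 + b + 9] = -6*b^2 + 6*b + 1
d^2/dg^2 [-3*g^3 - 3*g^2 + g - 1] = -18*g - 6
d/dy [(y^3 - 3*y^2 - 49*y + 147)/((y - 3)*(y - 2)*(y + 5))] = 3*(y^2 + 26*y + 49)/(y^4 + 6*y^3 - 11*y^2 - 60*y + 100)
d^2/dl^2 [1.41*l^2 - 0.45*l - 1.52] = 2.82000000000000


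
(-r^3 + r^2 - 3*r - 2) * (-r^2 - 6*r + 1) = r^5 + 5*r^4 - 4*r^3 + 21*r^2 + 9*r - 2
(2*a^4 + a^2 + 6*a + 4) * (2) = 4*a^4 + 2*a^2 + 12*a + 8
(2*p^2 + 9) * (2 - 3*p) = -6*p^3 + 4*p^2 - 27*p + 18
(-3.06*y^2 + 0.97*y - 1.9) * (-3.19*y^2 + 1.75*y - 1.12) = 9.7614*y^4 - 8.4493*y^3 + 11.1857*y^2 - 4.4114*y + 2.128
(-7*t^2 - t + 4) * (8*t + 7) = -56*t^3 - 57*t^2 + 25*t + 28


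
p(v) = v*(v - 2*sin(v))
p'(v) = v*(1 - 2*cos(v)) + v - 2*sin(v) = -2*v*cos(v) + 2*v - 2*sin(v)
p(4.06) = 22.94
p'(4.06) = 14.64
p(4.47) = 28.66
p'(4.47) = 13.03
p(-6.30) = 39.48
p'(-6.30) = 0.03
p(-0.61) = -0.33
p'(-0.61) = 0.93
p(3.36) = 12.75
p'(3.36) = 13.71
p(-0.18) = -0.03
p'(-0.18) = 0.35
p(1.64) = -0.58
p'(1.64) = 1.51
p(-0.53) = -0.25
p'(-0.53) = 0.87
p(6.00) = 39.35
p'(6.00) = 1.04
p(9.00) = 73.58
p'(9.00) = 33.58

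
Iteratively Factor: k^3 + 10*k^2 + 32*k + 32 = (k + 4)*(k^2 + 6*k + 8) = (k + 2)*(k + 4)*(k + 4)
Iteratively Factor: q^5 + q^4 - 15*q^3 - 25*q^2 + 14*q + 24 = (q + 3)*(q^4 - 2*q^3 - 9*q^2 + 2*q + 8) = (q + 2)*(q + 3)*(q^3 - 4*q^2 - q + 4) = (q - 1)*(q + 2)*(q + 3)*(q^2 - 3*q - 4) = (q - 1)*(q + 1)*(q + 2)*(q + 3)*(q - 4)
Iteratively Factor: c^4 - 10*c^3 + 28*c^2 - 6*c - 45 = (c - 5)*(c^3 - 5*c^2 + 3*c + 9) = (c - 5)*(c - 3)*(c^2 - 2*c - 3) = (c - 5)*(c - 3)*(c + 1)*(c - 3)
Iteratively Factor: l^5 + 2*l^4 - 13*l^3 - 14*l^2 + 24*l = (l + 2)*(l^4 - 13*l^2 + 12*l) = (l - 1)*(l + 2)*(l^3 + l^2 - 12*l) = (l - 3)*(l - 1)*(l + 2)*(l^2 + 4*l) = l*(l - 3)*(l - 1)*(l + 2)*(l + 4)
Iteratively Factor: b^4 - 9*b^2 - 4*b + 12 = (b - 1)*(b^3 + b^2 - 8*b - 12) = (b - 1)*(b + 2)*(b^2 - b - 6) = (b - 1)*(b + 2)^2*(b - 3)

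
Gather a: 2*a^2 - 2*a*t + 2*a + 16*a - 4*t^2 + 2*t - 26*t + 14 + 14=2*a^2 + a*(18 - 2*t) - 4*t^2 - 24*t + 28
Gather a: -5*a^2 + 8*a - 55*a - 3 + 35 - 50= -5*a^2 - 47*a - 18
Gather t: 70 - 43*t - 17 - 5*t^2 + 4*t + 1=-5*t^2 - 39*t + 54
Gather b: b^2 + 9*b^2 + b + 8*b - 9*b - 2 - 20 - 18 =10*b^2 - 40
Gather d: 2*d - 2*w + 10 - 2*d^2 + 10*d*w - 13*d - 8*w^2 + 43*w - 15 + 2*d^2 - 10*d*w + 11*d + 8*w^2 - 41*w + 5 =0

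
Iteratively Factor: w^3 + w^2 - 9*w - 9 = (w - 3)*(w^2 + 4*w + 3) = (w - 3)*(w + 1)*(w + 3)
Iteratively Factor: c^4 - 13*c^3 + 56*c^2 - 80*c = (c)*(c^3 - 13*c^2 + 56*c - 80) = c*(c - 4)*(c^2 - 9*c + 20) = c*(c - 4)^2*(c - 5)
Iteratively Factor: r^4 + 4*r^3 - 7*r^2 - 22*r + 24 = (r + 3)*(r^3 + r^2 - 10*r + 8) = (r - 1)*(r + 3)*(r^2 + 2*r - 8) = (r - 2)*(r - 1)*(r + 3)*(r + 4)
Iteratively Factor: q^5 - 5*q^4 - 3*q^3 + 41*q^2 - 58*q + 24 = (q - 2)*(q^4 - 3*q^3 - 9*q^2 + 23*q - 12) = (q - 2)*(q - 1)*(q^3 - 2*q^2 - 11*q + 12) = (q - 4)*(q - 2)*(q - 1)*(q^2 + 2*q - 3) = (q - 4)*(q - 2)*(q - 1)*(q + 3)*(q - 1)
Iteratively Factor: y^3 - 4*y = (y - 2)*(y^2 + 2*y) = y*(y - 2)*(y + 2)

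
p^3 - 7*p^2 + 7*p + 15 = (p - 5)*(p - 3)*(p + 1)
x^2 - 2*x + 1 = (x - 1)^2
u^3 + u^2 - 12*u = u*(u - 3)*(u + 4)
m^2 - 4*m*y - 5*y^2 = (m - 5*y)*(m + y)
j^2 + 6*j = j*(j + 6)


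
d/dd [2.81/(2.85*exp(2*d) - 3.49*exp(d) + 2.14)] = (9.8069 - 16.017*exp(d))*exp(d)/(2.85*exp(2*d) - 3.49*exp(d) + 2.14)^2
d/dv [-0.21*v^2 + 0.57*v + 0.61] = 0.57 - 0.42*v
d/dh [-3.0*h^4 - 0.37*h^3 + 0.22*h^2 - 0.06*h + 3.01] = -12.0*h^3 - 1.11*h^2 + 0.44*h - 0.06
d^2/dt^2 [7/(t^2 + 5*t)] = 14*(-t*(t + 5) + (2*t + 5)^2)/(t^3*(t + 5)^3)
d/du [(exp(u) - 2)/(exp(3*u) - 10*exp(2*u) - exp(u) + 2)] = ((exp(u) - 2)*(-3*exp(2*u) + 20*exp(u) + 1) + exp(3*u) - 10*exp(2*u) - exp(u) + 2)*exp(u)/(exp(3*u) - 10*exp(2*u) - exp(u) + 2)^2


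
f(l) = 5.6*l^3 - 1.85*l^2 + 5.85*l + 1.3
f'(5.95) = 578.60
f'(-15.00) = 3841.35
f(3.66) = 272.49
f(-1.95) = -58.67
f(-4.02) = -415.92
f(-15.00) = -19402.70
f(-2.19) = -79.20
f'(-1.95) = 76.95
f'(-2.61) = 129.95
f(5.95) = 1150.22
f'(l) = 16.8*l^2 - 3.7*l + 5.85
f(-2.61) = -126.14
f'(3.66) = 217.35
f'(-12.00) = 2469.45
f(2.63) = 105.76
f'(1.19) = 25.24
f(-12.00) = -10012.10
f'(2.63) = 112.32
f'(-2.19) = 94.53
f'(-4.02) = 292.22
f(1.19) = 15.08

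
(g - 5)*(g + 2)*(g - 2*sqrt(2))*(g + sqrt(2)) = g^4 - 3*g^3 - sqrt(2)*g^3 - 14*g^2 + 3*sqrt(2)*g^2 + 12*g + 10*sqrt(2)*g + 40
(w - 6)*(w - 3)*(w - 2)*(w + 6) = w^4 - 5*w^3 - 30*w^2 + 180*w - 216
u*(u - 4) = u^2 - 4*u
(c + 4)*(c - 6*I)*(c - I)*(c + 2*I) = c^4 + 4*c^3 - 5*I*c^3 + 8*c^2 - 20*I*c^2 + 32*c - 12*I*c - 48*I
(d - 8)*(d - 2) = d^2 - 10*d + 16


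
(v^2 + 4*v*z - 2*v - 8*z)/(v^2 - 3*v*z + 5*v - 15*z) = (v^2 + 4*v*z - 2*v - 8*z)/(v^2 - 3*v*z + 5*v - 15*z)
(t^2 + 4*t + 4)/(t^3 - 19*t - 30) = (t + 2)/(t^2 - 2*t - 15)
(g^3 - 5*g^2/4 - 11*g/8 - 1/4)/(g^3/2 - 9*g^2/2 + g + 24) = (8*g^3 - 10*g^2 - 11*g - 2)/(4*(g^3 - 9*g^2 + 2*g + 48))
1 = 1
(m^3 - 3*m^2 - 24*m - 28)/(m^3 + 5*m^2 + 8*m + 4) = (m - 7)/(m + 1)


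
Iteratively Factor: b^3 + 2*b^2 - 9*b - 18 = (b - 3)*(b^2 + 5*b + 6) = (b - 3)*(b + 2)*(b + 3)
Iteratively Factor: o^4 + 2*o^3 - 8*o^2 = (o)*(o^3 + 2*o^2 - 8*o) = o*(o - 2)*(o^2 + 4*o) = o*(o - 2)*(o + 4)*(o)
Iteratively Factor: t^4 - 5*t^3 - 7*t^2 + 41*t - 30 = (t - 5)*(t^3 - 7*t + 6) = (t - 5)*(t + 3)*(t^2 - 3*t + 2) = (t - 5)*(t - 1)*(t + 3)*(t - 2)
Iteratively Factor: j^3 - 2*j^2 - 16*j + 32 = (j - 2)*(j^2 - 16) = (j - 2)*(j + 4)*(j - 4)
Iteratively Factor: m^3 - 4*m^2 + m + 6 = (m - 2)*(m^2 - 2*m - 3) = (m - 3)*(m - 2)*(m + 1)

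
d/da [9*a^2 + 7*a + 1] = 18*a + 7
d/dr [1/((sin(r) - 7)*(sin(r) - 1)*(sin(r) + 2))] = 3*(4*sin(r) + cos(r)^2 + 2)*cos(r)/((sin(r) - 7)^2*(sin(r) - 1)^2*(sin(r) + 2)^2)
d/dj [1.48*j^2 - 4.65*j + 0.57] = 2.96*j - 4.65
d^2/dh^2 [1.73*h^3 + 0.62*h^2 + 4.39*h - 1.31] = 10.38*h + 1.24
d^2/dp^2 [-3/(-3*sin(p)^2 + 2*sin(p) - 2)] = 6*(-18*sin(p)^4 + 9*sin(p)^3 + 37*sin(p)^2 - 20*sin(p) - 2)/(3*sin(p)^2 - 2*sin(p) + 2)^3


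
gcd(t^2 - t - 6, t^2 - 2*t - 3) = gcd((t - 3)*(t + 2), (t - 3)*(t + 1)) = t - 3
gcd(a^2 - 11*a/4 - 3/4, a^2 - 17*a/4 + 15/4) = a - 3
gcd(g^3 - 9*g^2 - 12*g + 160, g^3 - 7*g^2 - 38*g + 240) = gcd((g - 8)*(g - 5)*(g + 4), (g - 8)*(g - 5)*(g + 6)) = g^2 - 13*g + 40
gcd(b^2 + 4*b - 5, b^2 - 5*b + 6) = 1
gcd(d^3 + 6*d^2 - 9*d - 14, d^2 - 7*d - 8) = d + 1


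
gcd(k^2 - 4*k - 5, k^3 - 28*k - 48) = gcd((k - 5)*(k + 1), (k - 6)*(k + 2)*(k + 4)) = 1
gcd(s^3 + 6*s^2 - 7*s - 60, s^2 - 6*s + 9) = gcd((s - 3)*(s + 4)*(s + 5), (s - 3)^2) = s - 3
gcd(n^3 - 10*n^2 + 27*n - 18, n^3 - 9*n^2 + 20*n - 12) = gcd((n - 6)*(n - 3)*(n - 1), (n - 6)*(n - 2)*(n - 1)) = n^2 - 7*n + 6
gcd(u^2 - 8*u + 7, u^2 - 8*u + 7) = u^2 - 8*u + 7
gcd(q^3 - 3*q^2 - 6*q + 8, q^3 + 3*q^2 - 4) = q^2 + q - 2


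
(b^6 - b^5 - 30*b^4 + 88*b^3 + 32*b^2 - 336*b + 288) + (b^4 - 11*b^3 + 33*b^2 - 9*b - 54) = b^6 - b^5 - 29*b^4 + 77*b^3 + 65*b^2 - 345*b + 234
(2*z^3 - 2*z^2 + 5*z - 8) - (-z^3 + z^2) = 3*z^3 - 3*z^2 + 5*z - 8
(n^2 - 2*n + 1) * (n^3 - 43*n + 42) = n^5 - 2*n^4 - 42*n^3 + 128*n^2 - 127*n + 42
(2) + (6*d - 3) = 6*d - 1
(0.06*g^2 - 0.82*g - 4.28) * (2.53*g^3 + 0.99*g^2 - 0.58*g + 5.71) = 0.1518*g^5 - 2.0152*g^4 - 11.675*g^3 - 3.419*g^2 - 2.1998*g - 24.4388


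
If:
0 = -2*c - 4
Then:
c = -2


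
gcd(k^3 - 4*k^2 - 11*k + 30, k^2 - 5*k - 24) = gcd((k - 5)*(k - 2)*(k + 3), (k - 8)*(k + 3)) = k + 3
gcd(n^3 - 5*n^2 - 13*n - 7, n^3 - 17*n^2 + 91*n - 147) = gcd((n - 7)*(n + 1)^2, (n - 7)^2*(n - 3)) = n - 7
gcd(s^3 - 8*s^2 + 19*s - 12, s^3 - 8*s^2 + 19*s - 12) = s^3 - 8*s^2 + 19*s - 12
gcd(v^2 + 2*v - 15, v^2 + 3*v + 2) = 1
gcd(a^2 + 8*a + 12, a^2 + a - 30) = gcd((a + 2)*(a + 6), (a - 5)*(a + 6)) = a + 6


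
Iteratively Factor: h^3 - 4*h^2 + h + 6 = (h - 2)*(h^2 - 2*h - 3) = (h - 2)*(h + 1)*(h - 3)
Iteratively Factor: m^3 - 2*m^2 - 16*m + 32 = (m - 4)*(m^2 + 2*m - 8) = (m - 4)*(m + 4)*(m - 2)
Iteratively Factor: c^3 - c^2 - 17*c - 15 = (c + 3)*(c^2 - 4*c - 5) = (c - 5)*(c + 3)*(c + 1)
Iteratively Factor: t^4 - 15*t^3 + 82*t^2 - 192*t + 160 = (t - 4)*(t^3 - 11*t^2 + 38*t - 40) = (t - 5)*(t - 4)*(t^2 - 6*t + 8) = (t - 5)*(t - 4)*(t - 2)*(t - 4)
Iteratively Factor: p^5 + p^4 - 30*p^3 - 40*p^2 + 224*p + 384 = (p - 4)*(p^4 + 5*p^3 - 10*p^2 - 80*p - 96) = (p - 4)^2*(p^3 + 9*p^2 + 26*p + 24) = (p - 4)^2*(p + 3)*(p^2 + 6*p + 8) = (p - 4)^2*(p + 3)*(p + 4)*(p + 2)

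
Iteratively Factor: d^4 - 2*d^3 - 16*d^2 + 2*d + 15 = (d + 1)*(d^3 - 3*d^2 - 13*d + 15) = (d - 1)*(d + 1)*(d^2 - 2*d - 15) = (d - 1)*(d + 1)*(d + 3)*(d - 5)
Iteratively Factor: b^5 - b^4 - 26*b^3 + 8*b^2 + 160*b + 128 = (b + 2)*(b^4 - 3*b^3 - 20*b^2 + 48*b + 64) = (b + 1)*(b + 2)*(b^3 - 4*b^2 - 16*b + 64) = (b - 4)*(b + 1)*(b + 2)*(b^2 - 16) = (b - 4)^2*(b + 1)*(b + 2)*(b + 4)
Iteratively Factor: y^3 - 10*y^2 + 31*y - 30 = (y - 3)*(y^2 - 7*y + 10) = (y - 3)*(y - 2)*(y - 5)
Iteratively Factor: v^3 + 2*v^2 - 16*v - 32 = (v - 4)*(v^2 + 6*v + 8) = (v - 4)*(v + 2)*(v + 4)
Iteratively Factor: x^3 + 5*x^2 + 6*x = (x + 2)*(x^2 + 3*x) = x*(x + 2)*(x + 3)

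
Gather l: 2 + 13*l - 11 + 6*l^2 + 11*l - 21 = 6*l^2 + 24*l - 30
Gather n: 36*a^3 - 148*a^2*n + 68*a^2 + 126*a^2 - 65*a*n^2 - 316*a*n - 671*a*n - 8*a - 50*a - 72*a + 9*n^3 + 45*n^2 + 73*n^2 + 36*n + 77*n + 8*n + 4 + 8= 36*a^3 + 194*a^2 - 130*a + 9*n^3 + n^2*(118 - 65*a) + n*(-148*a^2 - 987*a + 121) + 12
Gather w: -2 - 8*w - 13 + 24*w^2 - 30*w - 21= 24*w^2 - 38*w - 36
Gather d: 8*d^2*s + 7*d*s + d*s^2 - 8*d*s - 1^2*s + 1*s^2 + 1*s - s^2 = 8*d^2*s + d*(s^2 - s)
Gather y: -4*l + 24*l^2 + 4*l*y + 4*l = 24*l^2 + 4*l*y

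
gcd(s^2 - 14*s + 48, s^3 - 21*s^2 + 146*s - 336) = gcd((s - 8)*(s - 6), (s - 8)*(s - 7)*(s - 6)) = s^2 - 14*s + 48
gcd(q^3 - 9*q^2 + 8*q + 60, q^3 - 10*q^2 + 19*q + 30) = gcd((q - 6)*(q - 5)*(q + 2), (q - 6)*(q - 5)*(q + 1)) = q^2 - 11*q + 30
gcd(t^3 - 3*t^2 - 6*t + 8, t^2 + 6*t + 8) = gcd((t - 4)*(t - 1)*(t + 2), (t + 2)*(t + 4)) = t + 2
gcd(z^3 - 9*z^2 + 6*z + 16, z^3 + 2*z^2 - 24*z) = 1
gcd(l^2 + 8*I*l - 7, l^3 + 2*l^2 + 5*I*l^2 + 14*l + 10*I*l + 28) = l + 7*I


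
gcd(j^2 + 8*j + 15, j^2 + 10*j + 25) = j + 5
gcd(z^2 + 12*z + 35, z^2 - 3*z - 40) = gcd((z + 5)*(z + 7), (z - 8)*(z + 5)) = z + 5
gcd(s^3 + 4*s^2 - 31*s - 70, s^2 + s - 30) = s - 5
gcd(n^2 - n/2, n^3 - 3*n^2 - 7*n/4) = n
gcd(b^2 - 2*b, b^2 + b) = b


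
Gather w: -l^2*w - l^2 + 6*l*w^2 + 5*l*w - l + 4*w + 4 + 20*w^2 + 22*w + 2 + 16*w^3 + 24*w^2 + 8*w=-l^2 - l + 16*w^3 + w^2*(6*l + 44) + w*(-l^2 + 5*l + 34) + 6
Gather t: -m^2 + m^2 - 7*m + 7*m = 0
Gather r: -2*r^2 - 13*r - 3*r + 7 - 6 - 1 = -2*r^2 - 16*r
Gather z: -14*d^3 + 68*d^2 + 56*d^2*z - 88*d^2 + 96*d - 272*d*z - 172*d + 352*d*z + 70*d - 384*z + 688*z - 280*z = -14*d^3 - 20*d^2 - 6*d + z*(56*d^2 + 80*d + 24)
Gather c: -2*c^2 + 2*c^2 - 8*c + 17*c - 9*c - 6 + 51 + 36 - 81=0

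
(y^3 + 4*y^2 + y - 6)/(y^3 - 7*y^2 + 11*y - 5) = (y^2 + 5*y + 6)/(y^2 - 6*y + 5)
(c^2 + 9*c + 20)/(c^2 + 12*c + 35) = (c + 4)/(c + 7)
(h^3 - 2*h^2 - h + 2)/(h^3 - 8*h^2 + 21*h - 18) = (h^2 - 1)/(h^2 - 6*h + 9)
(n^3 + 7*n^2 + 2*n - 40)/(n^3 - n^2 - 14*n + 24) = (n + 5)/(n - 3)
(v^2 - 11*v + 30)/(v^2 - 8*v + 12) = (v - 5)/(v - 2)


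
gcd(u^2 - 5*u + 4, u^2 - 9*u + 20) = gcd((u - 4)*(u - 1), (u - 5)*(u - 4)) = u - 4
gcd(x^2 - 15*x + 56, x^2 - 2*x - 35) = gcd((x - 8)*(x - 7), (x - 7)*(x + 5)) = x - 7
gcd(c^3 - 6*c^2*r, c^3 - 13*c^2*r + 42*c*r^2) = -c^2 + 6*c*r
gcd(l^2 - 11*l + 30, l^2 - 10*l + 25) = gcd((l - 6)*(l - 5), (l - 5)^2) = l - 5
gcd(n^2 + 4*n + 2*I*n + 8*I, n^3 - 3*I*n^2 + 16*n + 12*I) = n + 2*I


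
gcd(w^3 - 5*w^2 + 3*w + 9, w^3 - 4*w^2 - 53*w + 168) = w - 3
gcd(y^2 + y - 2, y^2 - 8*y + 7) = y - 1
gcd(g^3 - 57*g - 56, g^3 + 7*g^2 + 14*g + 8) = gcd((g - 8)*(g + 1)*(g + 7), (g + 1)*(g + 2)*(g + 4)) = g + 1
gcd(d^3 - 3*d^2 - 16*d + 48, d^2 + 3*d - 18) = d - 3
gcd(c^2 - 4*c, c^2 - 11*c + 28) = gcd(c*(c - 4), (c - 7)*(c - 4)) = c - 4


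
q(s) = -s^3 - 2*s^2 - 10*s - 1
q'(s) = -3*s^2 - 4*s - 10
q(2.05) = -38.52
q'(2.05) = -30.81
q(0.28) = -3.98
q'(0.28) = -11.36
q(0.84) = -11.40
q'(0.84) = -15.48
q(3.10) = -81.01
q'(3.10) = -51.23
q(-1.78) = 16.10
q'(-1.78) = -12.39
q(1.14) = -16.48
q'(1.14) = -18.46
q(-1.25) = 10.33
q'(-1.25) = -9.69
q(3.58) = -108.32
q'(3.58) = -62.77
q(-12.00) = 1559.00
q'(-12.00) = -394.00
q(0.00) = -1.00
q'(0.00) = -10.00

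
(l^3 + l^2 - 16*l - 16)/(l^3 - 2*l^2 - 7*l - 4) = (l + 4)/(l + 1)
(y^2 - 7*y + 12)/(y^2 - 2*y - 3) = (y - 4)/(y + 1)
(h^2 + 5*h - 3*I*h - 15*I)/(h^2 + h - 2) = (h^2 + h*(5 - 3*I) - 15*I)/(h^2 + h - 2)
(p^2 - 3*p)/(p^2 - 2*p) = (p - 3)/(p - 2)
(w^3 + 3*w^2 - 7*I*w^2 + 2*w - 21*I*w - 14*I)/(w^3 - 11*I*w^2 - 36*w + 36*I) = (w^3 + w^2*(3 - 7*I) + w*(2 - 21*I) - 14*I)/(w^3 - 11*I*w^2 - 36*w + 36*I)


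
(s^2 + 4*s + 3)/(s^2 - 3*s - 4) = (s + 3)/(s - 4)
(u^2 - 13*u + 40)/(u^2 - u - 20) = (u - 8)/(u + 4)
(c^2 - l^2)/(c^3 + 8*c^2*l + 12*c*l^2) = (c^2 - l^2)/(c*(c^2 + 8*c*l + 12*l^2))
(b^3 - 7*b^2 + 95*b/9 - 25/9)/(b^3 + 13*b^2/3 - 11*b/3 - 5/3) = (9*b^3 - 63*b^2 + 95*b - 25)/(3*(3*b^3 + 13*b^2 - 11*b - 5))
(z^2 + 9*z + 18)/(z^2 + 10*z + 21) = (z + 6)/(z + 7)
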